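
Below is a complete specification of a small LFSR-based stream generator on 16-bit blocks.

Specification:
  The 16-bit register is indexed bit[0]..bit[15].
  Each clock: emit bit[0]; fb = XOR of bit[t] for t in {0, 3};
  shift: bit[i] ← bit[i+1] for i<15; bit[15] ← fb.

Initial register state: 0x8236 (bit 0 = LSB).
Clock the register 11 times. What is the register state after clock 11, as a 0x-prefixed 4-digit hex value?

reg_0 = 0x8236
clock 1: out=0, reg = 0x411B
clock 2: out=1, reg = 0x208D
clock 3: out=1, reg = 0x1046
clock 4: out=0, reg = 0x0823
clock 5: out=1, reg = 0x8411
clock 6: out=1, reg = 0xC208
clock 7: out=0, reg = 0xE104
clock 8: out=0, reg = 0x7082
clock 9: out=0, reg = 0x3841
clock 10: out=1, reg = 0x9C20
clock 11: out=0, reg = 0x4E10

0x4E10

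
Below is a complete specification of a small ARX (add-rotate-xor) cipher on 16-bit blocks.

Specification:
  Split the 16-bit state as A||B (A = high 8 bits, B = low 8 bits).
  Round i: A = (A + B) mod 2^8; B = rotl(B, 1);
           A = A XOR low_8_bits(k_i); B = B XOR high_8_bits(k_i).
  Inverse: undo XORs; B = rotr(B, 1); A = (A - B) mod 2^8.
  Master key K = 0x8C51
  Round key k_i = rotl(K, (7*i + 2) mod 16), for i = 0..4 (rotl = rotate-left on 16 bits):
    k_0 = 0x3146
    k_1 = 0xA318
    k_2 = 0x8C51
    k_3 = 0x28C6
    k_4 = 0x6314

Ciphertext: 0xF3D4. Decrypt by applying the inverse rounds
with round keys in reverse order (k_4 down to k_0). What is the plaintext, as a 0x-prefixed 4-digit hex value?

s_0 = ciphertext = 0xF3D4
s_1 = InvRound(s_0, k_4) = 0x0CDB
s_2 = InvRound(s_1, k_3) = 0xD1F9
s_3 = InvRound(s_2, k_2) = 0xC6BA
s_4 = InvRound(s_3, k_1) = 0x528C
s_5 = InvRound(s_4, k_0) = 0x36DE

0x36DE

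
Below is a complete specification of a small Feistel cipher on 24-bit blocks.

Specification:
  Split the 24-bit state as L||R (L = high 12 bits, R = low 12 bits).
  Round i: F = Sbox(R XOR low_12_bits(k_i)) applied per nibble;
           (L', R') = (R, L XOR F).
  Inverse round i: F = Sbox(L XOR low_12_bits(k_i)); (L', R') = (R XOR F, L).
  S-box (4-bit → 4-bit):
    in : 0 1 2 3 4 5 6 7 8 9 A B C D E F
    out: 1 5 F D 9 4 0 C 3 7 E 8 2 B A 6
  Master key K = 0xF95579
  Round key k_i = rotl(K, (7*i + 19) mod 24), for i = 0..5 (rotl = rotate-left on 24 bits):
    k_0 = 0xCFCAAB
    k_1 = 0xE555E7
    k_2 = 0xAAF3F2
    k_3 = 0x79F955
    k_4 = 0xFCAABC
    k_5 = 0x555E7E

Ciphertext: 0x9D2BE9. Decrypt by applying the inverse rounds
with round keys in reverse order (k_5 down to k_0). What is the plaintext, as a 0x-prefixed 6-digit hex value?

0x555B41

s_0 = ciphertext = 0x9D2BE9
s_1 = InvRound(s_0, k_5) = 0x70B9D2
s_2 = InvRound(s_1, k_4) = 0x25E70B
s_3 = InvRound(s_2, k_3) = 0xF1325E
s_4 = InvRound(s_3, k_2) = 0x0FBF13
s_5 = InvRound(s_4, k_1) = 0xB410FB
s_6 = InvRound(s_5, k_0) = 0x555B41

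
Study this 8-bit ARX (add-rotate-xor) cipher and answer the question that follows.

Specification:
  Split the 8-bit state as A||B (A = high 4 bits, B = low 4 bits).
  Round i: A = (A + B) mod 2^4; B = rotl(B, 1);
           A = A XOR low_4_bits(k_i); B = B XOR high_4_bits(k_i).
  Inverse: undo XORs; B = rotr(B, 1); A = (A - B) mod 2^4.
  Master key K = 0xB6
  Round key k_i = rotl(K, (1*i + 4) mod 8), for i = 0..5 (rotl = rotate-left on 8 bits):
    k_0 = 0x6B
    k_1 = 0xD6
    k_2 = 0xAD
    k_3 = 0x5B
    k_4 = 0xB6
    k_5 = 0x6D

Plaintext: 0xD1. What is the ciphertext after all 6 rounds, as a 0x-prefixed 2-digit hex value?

s_0 = plaintext = 0xD1
s_1 = Round(s_0, k_0) = 0x54
s_2 = Round(s_1, k_1) = 0xF5
s_3 = Round(s_2, k_2) = 0x90
s_4 = Round(s_3, k_3) = 0x25
s_5 = Round(s_4, k_4) = 0x11
s_6 = Round(s_5, k_5) = 0xF4

0xF4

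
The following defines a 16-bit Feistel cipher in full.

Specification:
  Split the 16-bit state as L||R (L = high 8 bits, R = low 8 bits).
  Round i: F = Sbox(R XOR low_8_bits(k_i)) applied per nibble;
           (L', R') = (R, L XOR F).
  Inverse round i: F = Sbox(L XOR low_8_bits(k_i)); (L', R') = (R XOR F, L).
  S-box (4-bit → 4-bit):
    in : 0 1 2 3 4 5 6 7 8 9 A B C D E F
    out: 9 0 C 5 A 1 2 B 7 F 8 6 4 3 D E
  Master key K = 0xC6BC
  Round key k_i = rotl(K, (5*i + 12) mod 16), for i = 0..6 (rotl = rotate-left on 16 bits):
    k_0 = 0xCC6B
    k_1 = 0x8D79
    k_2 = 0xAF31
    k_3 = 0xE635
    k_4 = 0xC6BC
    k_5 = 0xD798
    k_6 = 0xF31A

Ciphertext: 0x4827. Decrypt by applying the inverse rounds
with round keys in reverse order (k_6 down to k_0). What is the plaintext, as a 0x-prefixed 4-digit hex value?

s_0 = ciphertext = 0x4827
s_1 = InvRound(s_0, k_6) = 0x3B48
s_2 = InvRound(s_1, k_5) = 0xCD3B
s_3 = InvRound(s_2, k_4) = 0x8BCD
s_4 = InvRound(s_3, k_3) = 0xA08B
s_5 = InvRound(s_4, k_2) = 0x7BA0
s_6 = InvRound(s_5, k_1) = 0x3C7B
s_7 = InvRound(s_6, k_0) = 0x603C

0x603C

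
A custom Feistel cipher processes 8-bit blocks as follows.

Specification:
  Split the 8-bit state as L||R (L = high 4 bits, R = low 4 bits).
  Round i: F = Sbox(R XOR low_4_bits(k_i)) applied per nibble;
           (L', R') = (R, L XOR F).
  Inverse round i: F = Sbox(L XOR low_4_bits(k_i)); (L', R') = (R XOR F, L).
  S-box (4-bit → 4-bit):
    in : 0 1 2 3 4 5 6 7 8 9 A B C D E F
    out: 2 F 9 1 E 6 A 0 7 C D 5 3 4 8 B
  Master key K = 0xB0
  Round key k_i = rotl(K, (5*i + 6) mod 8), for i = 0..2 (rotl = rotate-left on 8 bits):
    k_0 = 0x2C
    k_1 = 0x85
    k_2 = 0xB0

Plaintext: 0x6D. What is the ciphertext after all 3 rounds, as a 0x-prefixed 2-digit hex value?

0xE1

s_0 = plaintext = 0x6D
s_1 = Round(s_0, k_0) = 0xD9
s_2 = Round(s_1, k_1) = 0x9E
s_3 = Round(s_2, k_2) = 0xE1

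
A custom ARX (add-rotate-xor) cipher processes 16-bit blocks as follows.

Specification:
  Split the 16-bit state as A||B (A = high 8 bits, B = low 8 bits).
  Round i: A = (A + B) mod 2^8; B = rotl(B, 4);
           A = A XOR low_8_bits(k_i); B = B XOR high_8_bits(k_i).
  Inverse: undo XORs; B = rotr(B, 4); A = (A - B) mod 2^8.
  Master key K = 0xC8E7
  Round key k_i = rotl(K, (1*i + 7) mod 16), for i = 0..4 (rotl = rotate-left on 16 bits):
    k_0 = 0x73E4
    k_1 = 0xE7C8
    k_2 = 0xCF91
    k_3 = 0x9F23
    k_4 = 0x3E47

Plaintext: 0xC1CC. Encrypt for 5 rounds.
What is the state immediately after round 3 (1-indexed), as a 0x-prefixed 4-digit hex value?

s_0 = plaintext = 0xC1CC
s_1 = Round(s_0, k_0) = 0x69BF
s_2 = Round(s_1, k_1) = 0xE01C
s_3 = Round(s_2, k_2) = 0x6D0E
s_4 = Round(s_3, k_3) = 0x587F
s_5 = Round(s_4, k_4) = 0x90C9

0x6D0E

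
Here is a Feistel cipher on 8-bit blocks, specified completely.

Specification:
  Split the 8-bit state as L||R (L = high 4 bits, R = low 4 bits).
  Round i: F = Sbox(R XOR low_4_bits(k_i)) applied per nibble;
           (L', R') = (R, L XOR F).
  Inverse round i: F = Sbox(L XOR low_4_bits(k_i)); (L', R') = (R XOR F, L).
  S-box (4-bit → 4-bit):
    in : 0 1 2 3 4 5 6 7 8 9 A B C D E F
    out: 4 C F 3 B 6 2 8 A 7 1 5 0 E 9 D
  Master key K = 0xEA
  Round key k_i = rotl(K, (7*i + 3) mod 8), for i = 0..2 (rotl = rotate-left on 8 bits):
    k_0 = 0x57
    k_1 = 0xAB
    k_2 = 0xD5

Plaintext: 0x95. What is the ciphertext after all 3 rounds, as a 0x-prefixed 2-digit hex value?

s_0 = plaintext = 0x95
s_1 = Round(s_0, k_0) = 0x56
s_2 = Round(s_1, k_1) = 0x6B
s_3 = Round(s_2, k_2) = 0xBF

0xBF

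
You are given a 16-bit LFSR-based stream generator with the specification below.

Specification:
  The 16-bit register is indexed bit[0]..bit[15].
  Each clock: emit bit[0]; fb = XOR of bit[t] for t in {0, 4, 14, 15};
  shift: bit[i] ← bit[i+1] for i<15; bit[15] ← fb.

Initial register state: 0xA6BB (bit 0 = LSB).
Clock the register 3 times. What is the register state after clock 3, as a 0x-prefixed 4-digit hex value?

reg_0 = 0xA6BB
clock 1: out=1, reg = 0xD35D
clock 2: out=1, reg = 0x69AE
clock 3: out=0, reg = 0xB4D7

0xB4D7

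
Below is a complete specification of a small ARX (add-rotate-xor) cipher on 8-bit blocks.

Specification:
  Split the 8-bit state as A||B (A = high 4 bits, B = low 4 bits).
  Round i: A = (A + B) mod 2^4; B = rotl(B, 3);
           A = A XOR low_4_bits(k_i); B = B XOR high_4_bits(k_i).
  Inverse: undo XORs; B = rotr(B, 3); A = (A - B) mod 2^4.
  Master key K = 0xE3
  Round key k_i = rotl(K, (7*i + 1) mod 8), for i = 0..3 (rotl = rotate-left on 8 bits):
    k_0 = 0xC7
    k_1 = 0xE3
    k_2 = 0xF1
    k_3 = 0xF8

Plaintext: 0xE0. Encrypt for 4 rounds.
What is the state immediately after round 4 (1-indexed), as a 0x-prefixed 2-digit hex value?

0x22

s_0 = plaintext = 0xE0
s_1 = Round(s_0, k_0) = 0x9C
s_2 = Round(s_1, k_1) = 0x68
s_3 = Round(s_2, k_2) = 0xFB
s_4 = Round(s_3, k_3) = 0x22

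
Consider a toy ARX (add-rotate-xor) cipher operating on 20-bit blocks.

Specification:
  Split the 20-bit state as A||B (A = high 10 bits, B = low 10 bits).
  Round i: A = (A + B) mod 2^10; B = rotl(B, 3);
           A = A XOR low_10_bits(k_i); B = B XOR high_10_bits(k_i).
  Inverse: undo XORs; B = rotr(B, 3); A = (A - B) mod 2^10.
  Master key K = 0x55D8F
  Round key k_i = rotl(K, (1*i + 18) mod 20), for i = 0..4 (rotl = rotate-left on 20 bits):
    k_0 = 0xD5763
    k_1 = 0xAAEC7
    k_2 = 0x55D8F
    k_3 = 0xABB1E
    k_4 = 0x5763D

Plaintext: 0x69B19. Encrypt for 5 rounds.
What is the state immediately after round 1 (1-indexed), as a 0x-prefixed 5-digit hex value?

s_0 = plaintext = 0x69B19
s_1 = Round(s_0, k_0) = 0xF739B
s_2 = Round(s_1, k_1) = 0x6C274
s_3 = Round(s_2, k_2) = 0x6AEF3
s_4 = Round(s_3, k_3) = 0xE0133
s_5 = Round(s_4, k_4) = 0xA38C7

0xF739B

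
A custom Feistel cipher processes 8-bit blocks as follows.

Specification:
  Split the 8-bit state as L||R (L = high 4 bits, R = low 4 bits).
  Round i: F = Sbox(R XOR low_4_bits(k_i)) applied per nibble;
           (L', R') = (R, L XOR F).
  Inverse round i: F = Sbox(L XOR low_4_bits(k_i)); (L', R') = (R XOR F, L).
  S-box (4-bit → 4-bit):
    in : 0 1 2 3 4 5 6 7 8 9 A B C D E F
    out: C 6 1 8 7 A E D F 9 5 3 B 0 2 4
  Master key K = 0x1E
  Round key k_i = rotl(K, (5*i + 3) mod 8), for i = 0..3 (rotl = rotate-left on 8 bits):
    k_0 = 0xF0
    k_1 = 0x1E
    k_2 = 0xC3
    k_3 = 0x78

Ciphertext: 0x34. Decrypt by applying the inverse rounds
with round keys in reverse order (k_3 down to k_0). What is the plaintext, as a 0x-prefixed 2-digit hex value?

0x52

s_0 = ciphertext = 0x34
s_1 = InvRound(s_0, k_3) = 0x73
s_2 = InvRound(s_1, k_2) = 0x47
s_3 = InvRound(s_2, k_1) = 0x24
s_4 = InvRound(s_3, k_0) = 0x52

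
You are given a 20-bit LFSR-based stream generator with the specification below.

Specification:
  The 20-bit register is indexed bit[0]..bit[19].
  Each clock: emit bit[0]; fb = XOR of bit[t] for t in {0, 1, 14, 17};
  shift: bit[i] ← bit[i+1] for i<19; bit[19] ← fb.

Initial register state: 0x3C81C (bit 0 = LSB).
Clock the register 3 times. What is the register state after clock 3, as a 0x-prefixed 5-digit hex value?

0x87903

reg_0 = 0x3C81C
clock 1: out=0, reg = 0x1E40E
clock 2: out=0, reg = 0x0F207
clock 3: out=1, reg = 0x87903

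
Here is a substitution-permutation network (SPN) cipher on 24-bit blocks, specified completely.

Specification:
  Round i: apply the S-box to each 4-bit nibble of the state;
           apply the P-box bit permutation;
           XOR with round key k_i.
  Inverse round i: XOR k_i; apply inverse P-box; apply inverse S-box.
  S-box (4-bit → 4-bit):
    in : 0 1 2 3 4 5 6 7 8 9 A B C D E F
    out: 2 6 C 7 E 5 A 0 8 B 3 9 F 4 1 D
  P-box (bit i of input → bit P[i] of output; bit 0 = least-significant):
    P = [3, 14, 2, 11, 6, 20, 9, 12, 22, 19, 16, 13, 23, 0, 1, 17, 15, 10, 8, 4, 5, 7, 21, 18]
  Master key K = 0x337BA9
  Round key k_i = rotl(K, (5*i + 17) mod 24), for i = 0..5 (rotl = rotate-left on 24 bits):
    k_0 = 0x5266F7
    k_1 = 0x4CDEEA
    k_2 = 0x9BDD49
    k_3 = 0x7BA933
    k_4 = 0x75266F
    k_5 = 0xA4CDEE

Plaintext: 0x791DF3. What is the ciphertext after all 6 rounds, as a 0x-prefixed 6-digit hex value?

s_0 = plaintext = 0x791DF3
s_1 = Round(s_0, k_0) = 0x53B0A8
s_2 = Round(s_1, k_1) = 0xF6538A
s_3 = Round(s_2, k_2) = 0x768973
s_4 = Round(s_3, k_3) = 0x31CD2F
s_5 = Round(s_4, k_4) = 0xD639C0
s_6 = Round(s_5, k_5) = 0x5CBBBD

0x5CBBBD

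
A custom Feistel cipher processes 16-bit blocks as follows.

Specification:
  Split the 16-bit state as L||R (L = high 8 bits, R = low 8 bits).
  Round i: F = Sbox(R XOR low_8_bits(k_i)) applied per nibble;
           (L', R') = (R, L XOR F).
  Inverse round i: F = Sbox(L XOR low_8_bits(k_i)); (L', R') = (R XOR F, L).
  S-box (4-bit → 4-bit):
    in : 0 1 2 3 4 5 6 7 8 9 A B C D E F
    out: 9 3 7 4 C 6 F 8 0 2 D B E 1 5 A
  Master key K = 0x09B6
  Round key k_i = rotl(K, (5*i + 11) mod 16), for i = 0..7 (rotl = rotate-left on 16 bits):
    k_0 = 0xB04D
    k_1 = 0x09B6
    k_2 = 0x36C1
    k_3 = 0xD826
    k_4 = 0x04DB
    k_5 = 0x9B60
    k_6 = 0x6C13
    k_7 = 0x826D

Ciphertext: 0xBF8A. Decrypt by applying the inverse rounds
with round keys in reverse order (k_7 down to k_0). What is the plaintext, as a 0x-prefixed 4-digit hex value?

s_0 = ciphertext = 0xBF8A
s_1 = InvRound(s_0, k_7) = 0x9DBF
s_2 = InvRound(s_1, k_6) = 0xBA9D
s_3 = InvRound(s_2, k_5) = 0x80BA
s_4 = InvRound(s_3, k_4) = 0xD180
s_5 = InvRound(s_4, k_3) = 0x28D1
s_6 = InvRound(s_5, k_2) = 0x8328
s_7 = InvRound(s_6, k_1) = 0x6E83
s_8 = InvRound(s_7, k_0) = 0xF76E

0xF76E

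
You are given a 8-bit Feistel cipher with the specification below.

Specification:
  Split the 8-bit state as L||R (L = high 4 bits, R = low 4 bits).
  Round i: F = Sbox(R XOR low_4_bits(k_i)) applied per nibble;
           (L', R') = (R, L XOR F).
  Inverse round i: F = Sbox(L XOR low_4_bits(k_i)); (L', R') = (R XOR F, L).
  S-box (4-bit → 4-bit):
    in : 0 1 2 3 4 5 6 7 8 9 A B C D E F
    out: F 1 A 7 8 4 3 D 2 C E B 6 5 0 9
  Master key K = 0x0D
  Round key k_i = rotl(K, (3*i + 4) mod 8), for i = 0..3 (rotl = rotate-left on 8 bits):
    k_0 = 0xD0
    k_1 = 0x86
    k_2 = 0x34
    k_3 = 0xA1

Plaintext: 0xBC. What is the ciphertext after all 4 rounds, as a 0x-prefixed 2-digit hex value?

s_0 = plaintext = 0xBC
s_1 = Round(s_0, k_0) = 0xCD
s_2 = Round(s_1, k_1) = 0xD7
s_3 = Round(s_2, k_2) = 0x7A
s_4 = Round(s_3, k_3) = 0xAC

0xAC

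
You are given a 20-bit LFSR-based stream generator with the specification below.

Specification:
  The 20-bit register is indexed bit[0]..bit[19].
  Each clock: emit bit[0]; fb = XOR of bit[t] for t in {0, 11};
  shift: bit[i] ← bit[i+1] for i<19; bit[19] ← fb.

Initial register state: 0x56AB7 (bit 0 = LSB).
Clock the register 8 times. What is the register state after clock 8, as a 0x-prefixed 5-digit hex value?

0x1A56A

reg_0 = 0x56AB7
clock 1: out=1, reg = 0x2B55B
clock 2: out=1, reg = 0x95AAD
clock 3: out=1, reg = 0x4AD56
clock 4: out=0, reg = 0xA56AB
clock 5: out=1, reg = 0xD2B55
clock 6: out=1, reg = 0x695AA
clock 7: out=0, reg = 0x34AD5
clock 8: out=1, reg = 0x1A56A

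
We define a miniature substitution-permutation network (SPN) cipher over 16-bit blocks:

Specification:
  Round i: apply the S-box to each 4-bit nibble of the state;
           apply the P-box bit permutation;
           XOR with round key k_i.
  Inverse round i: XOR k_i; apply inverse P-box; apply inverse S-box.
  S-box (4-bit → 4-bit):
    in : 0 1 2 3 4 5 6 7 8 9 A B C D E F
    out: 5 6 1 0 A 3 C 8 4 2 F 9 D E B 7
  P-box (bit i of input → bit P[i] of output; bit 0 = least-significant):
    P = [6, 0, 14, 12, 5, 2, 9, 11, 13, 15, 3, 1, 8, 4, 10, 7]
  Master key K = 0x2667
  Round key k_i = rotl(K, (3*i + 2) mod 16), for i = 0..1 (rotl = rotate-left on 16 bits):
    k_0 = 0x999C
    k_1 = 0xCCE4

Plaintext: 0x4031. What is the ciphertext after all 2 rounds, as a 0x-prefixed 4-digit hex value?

0x4B95

s_0 = plaintext = 0x4031
s_1 = Round(s_0, k_0) = 0xF905
s_2 = Round(s_1, k_1) = 0x4B95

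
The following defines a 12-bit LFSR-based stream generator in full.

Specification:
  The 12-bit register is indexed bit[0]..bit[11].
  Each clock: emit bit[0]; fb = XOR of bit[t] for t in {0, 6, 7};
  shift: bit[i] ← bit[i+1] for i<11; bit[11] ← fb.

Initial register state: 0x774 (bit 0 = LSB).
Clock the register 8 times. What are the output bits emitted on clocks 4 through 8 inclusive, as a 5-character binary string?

reg_0 = 0x774
clock 1: out=0, reg = 0xBBA
clock 2: out=0, reg = 0xDDD
clock 3: out=1, reg = 0xEEE
clock 4: out=0, reg = 0x777
clock 5: out=1, reg = 0x3BB
clock 6: out=1, reg = 0x1DD
clock 7: out=1, reg = 0x8EE
clock 8: out=0, reg = 0x477

01110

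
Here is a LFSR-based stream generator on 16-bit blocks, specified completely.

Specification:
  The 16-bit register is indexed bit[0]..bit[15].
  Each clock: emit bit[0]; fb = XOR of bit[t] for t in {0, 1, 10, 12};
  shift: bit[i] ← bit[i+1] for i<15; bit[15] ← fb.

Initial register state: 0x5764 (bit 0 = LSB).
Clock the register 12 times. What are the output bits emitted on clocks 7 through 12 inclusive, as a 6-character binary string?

101110

reg_0 = 0x5764
clock 1: out=0, reg = 0x2BB2
clock 2: out=0, reg = 0x95D9
clock 3: out=1, reg = 0xCAEC
clock 4: out=0, reg = 0x6576
clock 5: out=0, reg = 0x32BB
clock 6: out=1, reg = 0x995D
clock 7: out=1, reg = 0x4CAE
clock 8: out=0, reg = 0x2657
clock 9: out=1, reg = 0x932B
clock 10: out=1, reg = 0xC995
clock 11: out=1, reg = 0xE4CA
clock 12: out=0, reg = 0x7265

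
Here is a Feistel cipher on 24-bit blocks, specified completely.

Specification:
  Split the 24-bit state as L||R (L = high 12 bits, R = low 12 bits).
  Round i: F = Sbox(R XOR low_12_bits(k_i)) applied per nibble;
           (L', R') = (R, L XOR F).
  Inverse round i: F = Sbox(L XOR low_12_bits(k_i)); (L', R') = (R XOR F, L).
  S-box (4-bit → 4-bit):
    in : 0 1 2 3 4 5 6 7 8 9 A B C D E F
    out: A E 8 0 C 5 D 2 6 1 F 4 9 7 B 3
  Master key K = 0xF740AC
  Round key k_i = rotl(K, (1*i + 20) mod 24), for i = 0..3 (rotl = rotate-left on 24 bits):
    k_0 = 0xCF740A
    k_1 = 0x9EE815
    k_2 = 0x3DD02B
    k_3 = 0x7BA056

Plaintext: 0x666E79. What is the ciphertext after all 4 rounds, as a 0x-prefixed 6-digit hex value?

s_0 = plaintext = 0x666E79
s_1 = Round(s_0, k_0) = 0xE79946
s_2 = Round(s_1, k_1) = 0x946029
s_3 = Round(s_2, k_2) = 0x0293EE
s_4 = Round(s_3, k_3) = 0x3EE06F

0x3EE06F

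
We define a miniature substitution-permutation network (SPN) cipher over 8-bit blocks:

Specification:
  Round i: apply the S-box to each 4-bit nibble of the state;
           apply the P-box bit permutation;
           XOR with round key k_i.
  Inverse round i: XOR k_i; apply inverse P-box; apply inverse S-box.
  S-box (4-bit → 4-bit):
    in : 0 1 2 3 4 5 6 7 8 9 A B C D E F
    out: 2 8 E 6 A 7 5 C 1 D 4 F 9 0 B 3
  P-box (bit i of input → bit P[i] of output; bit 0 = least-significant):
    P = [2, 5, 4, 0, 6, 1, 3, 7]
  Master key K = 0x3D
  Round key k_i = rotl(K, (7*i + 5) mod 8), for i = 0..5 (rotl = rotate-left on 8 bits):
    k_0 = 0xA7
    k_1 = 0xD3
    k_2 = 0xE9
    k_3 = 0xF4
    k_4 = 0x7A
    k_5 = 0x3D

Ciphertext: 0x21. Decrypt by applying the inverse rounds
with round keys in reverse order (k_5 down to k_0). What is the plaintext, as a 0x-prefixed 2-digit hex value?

s_0 = ciphertext = 0x21
s_1 = InvRound(s_0, k_5) = 0xA6
s_2 = InvRound(s_1, k_4) = 0x96
s_3 = InvRound(s_2, k_3) = 0xF0
s_4 = InvRound(s_3, k_2) = 0xA7
s_5 = InvRound(s_4, k_1) = 0x85
s_6 = InvRound(s_5, k_0) = 0x00

0x00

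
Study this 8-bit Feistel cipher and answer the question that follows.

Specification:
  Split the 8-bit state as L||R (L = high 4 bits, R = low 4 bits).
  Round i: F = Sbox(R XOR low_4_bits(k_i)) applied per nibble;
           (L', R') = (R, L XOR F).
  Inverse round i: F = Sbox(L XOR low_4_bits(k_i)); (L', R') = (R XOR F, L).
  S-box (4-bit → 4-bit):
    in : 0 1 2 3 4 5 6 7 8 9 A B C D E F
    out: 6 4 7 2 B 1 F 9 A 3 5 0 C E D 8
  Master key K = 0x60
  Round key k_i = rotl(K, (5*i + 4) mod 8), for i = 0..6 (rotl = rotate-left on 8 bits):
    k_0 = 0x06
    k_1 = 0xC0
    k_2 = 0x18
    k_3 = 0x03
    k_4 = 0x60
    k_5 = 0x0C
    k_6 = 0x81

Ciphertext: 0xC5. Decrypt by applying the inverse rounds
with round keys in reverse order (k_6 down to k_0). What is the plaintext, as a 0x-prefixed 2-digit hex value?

s_0 = ciphertext = 0xC5
s_1 = InvRound(s_0, k_6) = 0xBC
s_2 = InvRound(s_1, k_5) = 0x5B
s_3 = InvRound(s_2, k_4) = 0xA5
s_4 = InvRound(s_3, k_3) = 0x6A
s_5 = InvRound(s_4, k_2) = 0x76
s_6 = InvRound(s_5, k_1) = 0xF7
s_7 = InvRound(s_6, k_0) = 0x4F

0x4F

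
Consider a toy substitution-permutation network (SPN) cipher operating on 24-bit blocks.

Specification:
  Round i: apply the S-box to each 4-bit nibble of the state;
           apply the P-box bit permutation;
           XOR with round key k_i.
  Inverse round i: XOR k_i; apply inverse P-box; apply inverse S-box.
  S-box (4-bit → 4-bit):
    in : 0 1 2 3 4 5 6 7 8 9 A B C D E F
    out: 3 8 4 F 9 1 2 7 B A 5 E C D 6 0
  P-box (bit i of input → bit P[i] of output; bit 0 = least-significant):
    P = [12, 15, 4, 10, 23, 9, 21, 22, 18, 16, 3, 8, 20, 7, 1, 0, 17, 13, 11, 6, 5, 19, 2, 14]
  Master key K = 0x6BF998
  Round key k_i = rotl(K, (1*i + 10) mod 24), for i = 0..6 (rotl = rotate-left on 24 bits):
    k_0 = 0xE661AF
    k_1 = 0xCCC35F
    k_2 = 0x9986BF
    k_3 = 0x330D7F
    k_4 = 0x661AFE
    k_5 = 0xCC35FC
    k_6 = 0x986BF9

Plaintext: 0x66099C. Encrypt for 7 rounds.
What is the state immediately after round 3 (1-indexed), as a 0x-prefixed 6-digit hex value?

s_0 = plaintext = 0x66099C
s_1 = Round(s_0, k_0) = 0xBF463F
s_2 = Round(s_1, k_1) = 0x35815A
s_3 = Round(s_2, k_2) = 0x03D70A
s_4 = Round(s_3, k_3) = 0xAC3704
s_5 = Round(s_4, k_4) = 0xF30411
s_6 = Round(s_5, k_5) = 0x9A183C
s_7 = Round(s_6, k_6) = 0x7724E8

0x03D70A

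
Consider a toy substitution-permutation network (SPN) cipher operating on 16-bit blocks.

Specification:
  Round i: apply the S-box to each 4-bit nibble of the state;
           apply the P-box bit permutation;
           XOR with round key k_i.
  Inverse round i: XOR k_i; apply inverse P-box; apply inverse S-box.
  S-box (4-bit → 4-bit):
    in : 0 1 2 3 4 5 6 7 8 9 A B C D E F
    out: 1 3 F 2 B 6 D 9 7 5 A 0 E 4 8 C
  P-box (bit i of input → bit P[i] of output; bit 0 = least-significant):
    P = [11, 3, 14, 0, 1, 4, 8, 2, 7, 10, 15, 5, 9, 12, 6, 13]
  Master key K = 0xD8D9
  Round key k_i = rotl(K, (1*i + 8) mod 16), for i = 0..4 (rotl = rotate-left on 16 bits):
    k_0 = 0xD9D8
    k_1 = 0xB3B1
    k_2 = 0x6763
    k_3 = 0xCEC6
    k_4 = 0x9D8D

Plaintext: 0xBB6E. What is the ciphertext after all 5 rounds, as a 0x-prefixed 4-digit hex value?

s_0 = plaintext = 0xBB6E
s_1 = Round(s_0, k_0) = 0xD8DF
s_2 = Round(s_1, k_1) = 0x7670
s_3 = Round(s_2, k_2) = 0xCDC5
s_4 = Round(s_3, k_3) = 0x3F9A
s_5 = Round(s_4, k_4) = 0x0CA6

0x0CA6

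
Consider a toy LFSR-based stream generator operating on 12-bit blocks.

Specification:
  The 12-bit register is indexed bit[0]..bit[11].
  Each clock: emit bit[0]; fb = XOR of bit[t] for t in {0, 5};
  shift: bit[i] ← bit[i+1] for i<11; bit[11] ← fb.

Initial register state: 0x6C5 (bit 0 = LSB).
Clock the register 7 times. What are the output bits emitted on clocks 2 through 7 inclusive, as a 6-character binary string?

reg_0 = 0x6C5
clock 1: out=1, reg = 0xB62
clock 2: out=0, reg = 0xDB1
clock 3: out=1, reg = 0x6D8
clock 4: out=0, reg = 0x36C
clock 5: out=0, reg = 0x9B6
clock 6: out=0, reg = 0xCDB
clock 7: out=1, reg = 0xE6D

010001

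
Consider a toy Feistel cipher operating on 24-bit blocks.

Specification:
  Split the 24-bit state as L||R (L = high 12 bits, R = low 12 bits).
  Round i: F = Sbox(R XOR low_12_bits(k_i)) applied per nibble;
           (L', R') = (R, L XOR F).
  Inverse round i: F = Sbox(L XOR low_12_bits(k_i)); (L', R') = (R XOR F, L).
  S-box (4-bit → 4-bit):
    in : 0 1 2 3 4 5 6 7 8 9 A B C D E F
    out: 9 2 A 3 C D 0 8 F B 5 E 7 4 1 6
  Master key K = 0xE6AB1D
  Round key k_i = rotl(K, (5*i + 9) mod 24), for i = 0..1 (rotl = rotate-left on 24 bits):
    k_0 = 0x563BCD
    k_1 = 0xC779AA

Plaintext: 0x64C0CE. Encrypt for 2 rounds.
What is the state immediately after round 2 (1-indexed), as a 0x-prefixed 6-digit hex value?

0x8DF243

s_0 = plaintext = 0x64C0CE
s_1 = Round(s_0, k_0) = 0x0CE8DF
s_2 = Round(s_1, k_1) = 0x8DF243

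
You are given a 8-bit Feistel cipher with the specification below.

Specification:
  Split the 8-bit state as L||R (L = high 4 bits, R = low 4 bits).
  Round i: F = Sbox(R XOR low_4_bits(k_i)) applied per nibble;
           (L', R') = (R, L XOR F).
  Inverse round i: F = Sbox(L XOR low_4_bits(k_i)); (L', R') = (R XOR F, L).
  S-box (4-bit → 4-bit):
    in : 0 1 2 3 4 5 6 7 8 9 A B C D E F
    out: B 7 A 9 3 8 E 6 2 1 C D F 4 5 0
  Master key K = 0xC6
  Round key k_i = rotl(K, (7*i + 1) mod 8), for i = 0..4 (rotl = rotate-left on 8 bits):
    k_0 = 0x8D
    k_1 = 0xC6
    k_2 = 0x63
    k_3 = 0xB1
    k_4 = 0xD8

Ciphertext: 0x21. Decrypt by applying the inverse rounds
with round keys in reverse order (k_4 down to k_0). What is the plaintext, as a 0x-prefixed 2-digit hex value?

0x08

s_0 = ciphertext = 0x21
s_1 = InvRound(s_0, k_4) = 0xD2
s_2 = InvRound(s_1, k_3) = 0xDD
s_3 = InvRound(s_2, k_2) = 0x8D
s_4 = InvRound(s_3, k_1) = 0x88
s_5 = InvRound(s_4, k_0) = 0x08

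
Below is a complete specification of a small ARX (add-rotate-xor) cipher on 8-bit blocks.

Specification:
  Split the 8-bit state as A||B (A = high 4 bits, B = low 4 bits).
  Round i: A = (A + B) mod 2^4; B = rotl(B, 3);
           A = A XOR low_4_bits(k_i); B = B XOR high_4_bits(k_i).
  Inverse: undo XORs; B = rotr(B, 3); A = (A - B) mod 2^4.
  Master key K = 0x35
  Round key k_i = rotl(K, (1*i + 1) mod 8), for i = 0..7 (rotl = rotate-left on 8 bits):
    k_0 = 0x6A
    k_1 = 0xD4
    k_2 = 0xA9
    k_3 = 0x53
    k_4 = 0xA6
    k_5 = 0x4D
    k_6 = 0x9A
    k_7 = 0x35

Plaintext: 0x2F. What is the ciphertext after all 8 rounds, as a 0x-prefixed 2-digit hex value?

s_0 = plaintext = 0x2F
s_1 = Round(s_0, k_0) = 0xB9
s_2 = Round(s_1, k_1) = 0x01
s_3 = Round(s_2, k_2) = 0x82
s_4 = Round(s_3, k_3) = 0x94
s_5 = Round(s_4, k_4) = 0xB8
s_6 = Round(s_5, k_5) = 0xE0
s_7 = Round(s_6, k_6) = 0x49
s_8 = Round(s_7, k_7) = 0x8F

0x8F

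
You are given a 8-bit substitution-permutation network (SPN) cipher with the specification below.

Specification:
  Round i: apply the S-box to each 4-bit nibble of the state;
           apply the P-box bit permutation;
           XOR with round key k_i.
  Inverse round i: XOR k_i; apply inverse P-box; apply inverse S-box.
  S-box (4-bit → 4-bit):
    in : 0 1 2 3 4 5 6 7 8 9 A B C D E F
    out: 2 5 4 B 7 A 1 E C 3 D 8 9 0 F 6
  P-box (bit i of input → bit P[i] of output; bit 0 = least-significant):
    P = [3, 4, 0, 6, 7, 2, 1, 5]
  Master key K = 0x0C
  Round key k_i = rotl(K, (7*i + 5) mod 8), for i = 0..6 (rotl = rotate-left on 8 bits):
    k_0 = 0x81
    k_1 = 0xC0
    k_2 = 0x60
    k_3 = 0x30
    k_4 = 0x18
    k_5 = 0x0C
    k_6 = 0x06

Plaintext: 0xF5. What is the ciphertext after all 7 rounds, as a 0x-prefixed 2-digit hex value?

s_0 = plaintext = 0xF5
s_1 = Round(s_0, k_0) = 0xD7
s_2 = Round(s_1, k_1) = 0x91
s_3 = Round(s_2, k_2) = 0xED
s_4 = Round(s_3, k_3) = 0x96
s_5 = Round(s_4, k_4) = 0x94
s_6 = Round(s_5, k_5) = 0x91
s_7 = Round(s_6, k_6) = 0x8B

0x8B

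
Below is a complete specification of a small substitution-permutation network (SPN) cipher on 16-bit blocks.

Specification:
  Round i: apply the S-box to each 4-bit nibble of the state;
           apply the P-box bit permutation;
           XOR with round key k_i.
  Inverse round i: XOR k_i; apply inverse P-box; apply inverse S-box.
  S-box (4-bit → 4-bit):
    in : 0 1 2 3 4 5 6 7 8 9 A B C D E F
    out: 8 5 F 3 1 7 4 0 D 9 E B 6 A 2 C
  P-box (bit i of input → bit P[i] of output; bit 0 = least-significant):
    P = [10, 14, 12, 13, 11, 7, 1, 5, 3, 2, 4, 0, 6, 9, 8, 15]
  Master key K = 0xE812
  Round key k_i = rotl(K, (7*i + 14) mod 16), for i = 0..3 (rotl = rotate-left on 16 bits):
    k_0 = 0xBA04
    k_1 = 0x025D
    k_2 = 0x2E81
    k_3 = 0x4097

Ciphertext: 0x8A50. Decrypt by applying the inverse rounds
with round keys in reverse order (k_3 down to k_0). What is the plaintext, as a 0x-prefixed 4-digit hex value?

0xBEEE

s_0 = ciphertext = 0x8A50
s_1 = InvRound(s_0, k_3) = 0xBD5E
s_2 = InvRound(s_1, k_2) = 0x22C6
s_3 = InvRound(s_2, k_1) = 0x78C0
s_4 = InvRound(s_3, k_0) = 0xBEEE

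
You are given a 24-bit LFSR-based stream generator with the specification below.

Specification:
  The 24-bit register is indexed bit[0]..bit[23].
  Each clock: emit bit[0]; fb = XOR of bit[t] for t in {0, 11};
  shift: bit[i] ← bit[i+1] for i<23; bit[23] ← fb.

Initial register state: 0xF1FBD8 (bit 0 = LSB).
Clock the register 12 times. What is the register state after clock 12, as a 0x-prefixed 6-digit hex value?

0x5E7F1F

reg_0 = 0xF1FBD8
clock 1: out=0, reg = 0xF8FDEC
clock 2: out=0, reg = 0xFC7EF6
clock 3: out=0, reg = 0xFE3F7B
clock 4: out=1, reg = 0x7F1FBD
clock 5: out=1, reg = 0x3F8FDE
clock 6: out=0, reg = 0x9FC7EF
clock 7: out=1, reg = 0xCFE3F7
clock 8: out=1, reg = 0xE7F1FB
clock 9: out=1, reg = 0xF3F8FD
clock 10: out=1, reg = 0x79FC7E
clock 11: out=0, reg = 0xBCFE3F
clock 12: out=1, reg = 0x5E7F1F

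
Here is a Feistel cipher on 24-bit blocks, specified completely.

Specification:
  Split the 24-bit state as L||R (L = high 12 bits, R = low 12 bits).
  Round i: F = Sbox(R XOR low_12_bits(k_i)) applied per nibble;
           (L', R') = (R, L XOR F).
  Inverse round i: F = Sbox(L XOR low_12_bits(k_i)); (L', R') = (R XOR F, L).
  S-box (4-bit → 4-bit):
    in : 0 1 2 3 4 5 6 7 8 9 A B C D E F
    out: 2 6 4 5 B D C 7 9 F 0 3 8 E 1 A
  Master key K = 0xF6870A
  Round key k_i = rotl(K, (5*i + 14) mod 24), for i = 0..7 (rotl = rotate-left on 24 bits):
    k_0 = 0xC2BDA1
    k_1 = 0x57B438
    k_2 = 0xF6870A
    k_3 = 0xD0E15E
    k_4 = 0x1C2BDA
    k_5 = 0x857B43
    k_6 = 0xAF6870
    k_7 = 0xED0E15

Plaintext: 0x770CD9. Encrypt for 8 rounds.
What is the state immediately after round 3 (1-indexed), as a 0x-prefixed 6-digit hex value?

0x18FD94

s_0 = plaintext = 0x770CD9
s_1 = Round(s_0, k_0) = 0xCD9109
s_2 = Round(s_1, k_1) = 0x10918F
s_3 = Round(s_2, k_2) = 0x18FD94
s_4 = Round(s_3, k_3) = 0xD9490F
s_5 = Round(s_4, k_4) = 0x90F979
s_6 = Round(s_5, k_5) = 0x979D5F
s_7 = Round(s_6, k_6) = 0xD5F433
s_8 = Round(s_7, k_7) = 0x433D13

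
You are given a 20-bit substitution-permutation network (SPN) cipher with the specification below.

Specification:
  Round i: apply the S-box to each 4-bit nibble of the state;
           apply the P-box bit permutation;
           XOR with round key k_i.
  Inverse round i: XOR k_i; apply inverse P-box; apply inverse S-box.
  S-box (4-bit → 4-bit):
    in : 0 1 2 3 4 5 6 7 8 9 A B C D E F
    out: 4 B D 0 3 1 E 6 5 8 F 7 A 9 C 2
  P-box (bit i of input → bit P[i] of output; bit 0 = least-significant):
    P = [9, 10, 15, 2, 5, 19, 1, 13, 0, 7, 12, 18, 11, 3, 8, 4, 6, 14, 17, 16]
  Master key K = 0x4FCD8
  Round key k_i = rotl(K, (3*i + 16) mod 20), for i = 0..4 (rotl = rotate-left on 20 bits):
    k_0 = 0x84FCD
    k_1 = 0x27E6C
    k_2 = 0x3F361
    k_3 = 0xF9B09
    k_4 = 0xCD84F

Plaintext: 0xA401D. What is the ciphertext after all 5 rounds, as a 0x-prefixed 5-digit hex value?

0x94672

s_0 = plaintext = 0xA401D
s_1 = Round(s_0, k_0) = 0x335A1
s_2 = Round(s_1, k_1) = 0xA584B
s_3 = Round(s_2, k_2) = 0x82D00
s_4 = Round(s_3, k_3) = 0x9125A
s_5 = Round(s_4, k_4) = 0x94672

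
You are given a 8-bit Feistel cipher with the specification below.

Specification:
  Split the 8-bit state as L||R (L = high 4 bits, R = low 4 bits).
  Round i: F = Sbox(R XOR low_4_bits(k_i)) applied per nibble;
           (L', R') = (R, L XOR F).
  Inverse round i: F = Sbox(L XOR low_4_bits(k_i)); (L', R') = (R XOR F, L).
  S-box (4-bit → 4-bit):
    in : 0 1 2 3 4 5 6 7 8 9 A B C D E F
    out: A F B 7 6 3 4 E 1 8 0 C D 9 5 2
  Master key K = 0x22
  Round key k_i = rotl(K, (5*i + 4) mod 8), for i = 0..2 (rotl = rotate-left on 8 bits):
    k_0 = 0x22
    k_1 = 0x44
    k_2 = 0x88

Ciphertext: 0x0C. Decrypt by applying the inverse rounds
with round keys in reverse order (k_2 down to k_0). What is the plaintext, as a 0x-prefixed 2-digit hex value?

0xD8

s_0 = ciphertext = 0x0C
s_1 = InvRound(s_0, k_2) = 0xD0
s_2 = InvRound(s_1, k_1) = 0x8D
s_3 = InvRound(s_2, k_0) = 0xD8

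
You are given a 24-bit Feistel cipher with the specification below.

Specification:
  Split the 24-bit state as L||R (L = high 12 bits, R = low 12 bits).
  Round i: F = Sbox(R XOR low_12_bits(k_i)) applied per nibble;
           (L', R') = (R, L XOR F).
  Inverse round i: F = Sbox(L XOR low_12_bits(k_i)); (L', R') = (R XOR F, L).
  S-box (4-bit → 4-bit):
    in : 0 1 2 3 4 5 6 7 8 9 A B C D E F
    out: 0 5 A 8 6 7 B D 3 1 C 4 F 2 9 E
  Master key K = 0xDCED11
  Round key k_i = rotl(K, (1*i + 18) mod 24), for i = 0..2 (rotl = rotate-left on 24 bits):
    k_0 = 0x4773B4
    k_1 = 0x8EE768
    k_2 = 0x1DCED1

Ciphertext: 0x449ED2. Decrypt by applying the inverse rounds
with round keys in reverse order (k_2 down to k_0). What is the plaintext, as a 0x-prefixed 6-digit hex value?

s_0 = ciphertext = 0x449ED2
s_1 = InvRound(s_0, k_2) = 0x2C1449
s_2 = InvRound(s_1, k_1) = 0x3882C1
s_3 = InvRound(s_2, k_0) = 0x24E388

0x24E388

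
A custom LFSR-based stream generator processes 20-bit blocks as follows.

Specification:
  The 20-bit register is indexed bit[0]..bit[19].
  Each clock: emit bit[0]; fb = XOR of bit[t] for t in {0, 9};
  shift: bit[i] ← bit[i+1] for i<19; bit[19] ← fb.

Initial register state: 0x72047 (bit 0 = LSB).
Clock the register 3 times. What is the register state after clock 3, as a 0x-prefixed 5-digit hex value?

0xEE408

reg_0 = 0x72047
clock 1: out=1, reg = 0xB9023
clock 2: out=1, reg = 0xDC811
clock 3: out=1, reg = 0xEE408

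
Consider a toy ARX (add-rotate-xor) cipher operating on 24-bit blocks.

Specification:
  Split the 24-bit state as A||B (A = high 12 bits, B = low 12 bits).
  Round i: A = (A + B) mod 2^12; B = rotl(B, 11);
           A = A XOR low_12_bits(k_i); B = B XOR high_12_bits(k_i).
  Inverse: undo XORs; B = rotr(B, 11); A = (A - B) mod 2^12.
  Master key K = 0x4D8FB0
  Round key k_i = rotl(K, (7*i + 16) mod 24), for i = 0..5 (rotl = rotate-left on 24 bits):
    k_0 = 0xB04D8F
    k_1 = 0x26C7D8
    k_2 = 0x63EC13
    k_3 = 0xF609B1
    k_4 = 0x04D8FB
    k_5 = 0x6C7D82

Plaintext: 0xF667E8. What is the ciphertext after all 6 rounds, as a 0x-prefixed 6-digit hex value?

s_0 = plaintext = 0xF667E8
s_1 = Round(s_0, k_0) = 0xAC18F0
s_2 = Round(s_1, k_1) = 0x469614
s_3 = Round(s_2, k_2) = 0x66E534
s_4 = Round(s_3, k_3) = 0x213DFA
s_5 = Round(s_4, k_4) = 0x8F66B0
s_6 = Round(s_5, k_5) = 0x22459F

0x22459F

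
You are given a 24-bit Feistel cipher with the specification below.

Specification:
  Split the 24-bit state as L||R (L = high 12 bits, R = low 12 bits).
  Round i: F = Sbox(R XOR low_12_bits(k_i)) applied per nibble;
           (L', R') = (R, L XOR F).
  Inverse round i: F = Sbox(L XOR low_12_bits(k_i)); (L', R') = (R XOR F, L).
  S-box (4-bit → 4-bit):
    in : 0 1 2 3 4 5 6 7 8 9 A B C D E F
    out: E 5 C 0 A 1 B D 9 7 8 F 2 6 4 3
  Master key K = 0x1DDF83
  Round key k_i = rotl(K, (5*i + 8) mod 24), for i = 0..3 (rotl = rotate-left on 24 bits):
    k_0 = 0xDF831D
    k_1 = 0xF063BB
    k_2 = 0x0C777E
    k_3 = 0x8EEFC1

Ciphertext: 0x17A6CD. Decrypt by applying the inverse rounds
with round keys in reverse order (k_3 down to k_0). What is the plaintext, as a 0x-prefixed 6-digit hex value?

0x5AB282

s_0 = ciphertext = 0x17A6CD
s_1 = InvRound(s_0, k_3) = 0x23217A
s_2 = InvRound(s_1, k_2) = 0x0D8232
s_3 = InvRound(s_2, k_1) = 0x2820D8
s_4 = InvRound(s_3, k_0) = 0x5AB282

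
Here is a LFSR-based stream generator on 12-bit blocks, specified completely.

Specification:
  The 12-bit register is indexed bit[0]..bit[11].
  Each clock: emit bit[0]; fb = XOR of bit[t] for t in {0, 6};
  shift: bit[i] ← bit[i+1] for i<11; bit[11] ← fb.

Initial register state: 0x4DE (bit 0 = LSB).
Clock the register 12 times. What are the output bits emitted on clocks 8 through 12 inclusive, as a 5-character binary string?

reg_0 = 0x4DE
clock 1: out=0, reg = 0xA6F
clock 2: out=1, reg = 0x537
clock 3: out=1, reg = 0xA9B
clock 4: out=1, reg = 0xD4D
clock 5: out=1, reg = 0x6A6
clock 6: out=0, reg = 0x353
clock 7: out=1, reg = 0x1A9
clock 8: out=1, reg = 0x8D4
clock 9: out=0, reg = 0xC6A
clock 10: out=0, reg = 0xE35
clock 11: out=1, reg = 0xF1A
clock 12: out=0, reg = 0x78D

10010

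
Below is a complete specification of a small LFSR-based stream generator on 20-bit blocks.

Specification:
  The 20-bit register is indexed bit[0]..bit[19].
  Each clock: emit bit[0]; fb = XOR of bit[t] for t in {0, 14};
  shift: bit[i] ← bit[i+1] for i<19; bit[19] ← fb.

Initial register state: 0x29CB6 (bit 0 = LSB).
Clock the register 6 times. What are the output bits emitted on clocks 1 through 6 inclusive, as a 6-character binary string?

reg_0 = 0x29CB6
clock 1: out=0, reg = 0x14E5B
clock 2: out=1, reg = 0x0A72D
clock 3: out=1, reg = 0x85396
clock 4: out=0, reg = 0xC29CB
clock 5: out=1, reg = 0xE14E5
clock 6: out=1, reg = 0xF0A72

011011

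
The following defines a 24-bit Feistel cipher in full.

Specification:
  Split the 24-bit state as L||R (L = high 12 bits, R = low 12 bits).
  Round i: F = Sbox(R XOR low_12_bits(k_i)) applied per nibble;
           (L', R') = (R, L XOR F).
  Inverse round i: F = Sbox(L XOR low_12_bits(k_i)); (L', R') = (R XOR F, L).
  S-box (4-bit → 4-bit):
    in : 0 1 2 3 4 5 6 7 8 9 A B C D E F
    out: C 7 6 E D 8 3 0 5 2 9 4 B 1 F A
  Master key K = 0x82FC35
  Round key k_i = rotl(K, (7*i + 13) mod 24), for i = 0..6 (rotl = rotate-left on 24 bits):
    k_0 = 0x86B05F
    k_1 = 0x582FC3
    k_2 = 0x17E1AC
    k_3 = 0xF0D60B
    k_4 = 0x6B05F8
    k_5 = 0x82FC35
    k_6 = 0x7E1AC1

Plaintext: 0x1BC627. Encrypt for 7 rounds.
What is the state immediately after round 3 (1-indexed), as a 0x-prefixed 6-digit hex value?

0x72E1EF

s_0 = plaintext = 0x1BC627
s_1 = Round(s_0, k_0) = 0x6272B9
s_2 = Round(s_1, k_1) = 0x2B972E
s_3 = Round(s_2, k_2) = 0x72E1EF
s_4 = Round(s_3, k_3) = 0x1EF7D3
s_5 = Round(s_4, k_4) = 0x7D378B
s_6 = Round(s_5, k_5) = 0x78B39C
s_7 = Round(s_6, k_6) = 0x39C50A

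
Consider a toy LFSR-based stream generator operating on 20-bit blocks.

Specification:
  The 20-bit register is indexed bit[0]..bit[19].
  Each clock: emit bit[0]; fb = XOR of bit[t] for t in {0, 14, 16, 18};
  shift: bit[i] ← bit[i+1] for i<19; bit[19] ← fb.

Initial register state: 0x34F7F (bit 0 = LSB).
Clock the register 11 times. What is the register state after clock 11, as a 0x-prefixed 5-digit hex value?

reg_0 = 0x34F7F
clock 1: out=1, reg = 0x9A7BF
clock 2: out=1, reg = 0x4D3DF
clock 3: out=1, reg = 0xA69EF
clock 4: out=1, reg = 0x534F7
clock 5: out=1, reg = 0xA9A7B
clock 6: out=1, reg = 0xD4D3D
clock 7: out=1, reg = 0x6A69E
clock 8: out=0, reg = 0xB534F
clock 9: out=1, reg = 0xDA9A7
clock 10: out=1, reg = 0xED4D3
clock 11: out=1, reg = 0xF6A69

0xF6A69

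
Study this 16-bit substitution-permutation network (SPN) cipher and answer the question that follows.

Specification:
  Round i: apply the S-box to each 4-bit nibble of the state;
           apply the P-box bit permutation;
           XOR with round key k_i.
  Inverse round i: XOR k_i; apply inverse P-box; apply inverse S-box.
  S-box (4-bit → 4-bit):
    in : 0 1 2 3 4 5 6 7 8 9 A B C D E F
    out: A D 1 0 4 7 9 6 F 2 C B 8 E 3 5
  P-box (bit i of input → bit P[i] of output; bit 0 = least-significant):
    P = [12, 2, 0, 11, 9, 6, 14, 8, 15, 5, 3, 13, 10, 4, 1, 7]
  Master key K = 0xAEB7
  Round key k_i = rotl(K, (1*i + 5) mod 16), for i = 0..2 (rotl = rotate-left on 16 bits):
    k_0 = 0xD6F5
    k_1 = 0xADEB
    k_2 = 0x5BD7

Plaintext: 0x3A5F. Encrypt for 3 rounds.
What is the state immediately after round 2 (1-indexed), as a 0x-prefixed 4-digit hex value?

s_0 = plaintext = 0x3A5F
s_1 = Round(s_0, k_0) = 0xA4BC
s_2 = Round(s_1, k_1) = 0xA621
s_3 = Round(s_2, k_2) = 0xE154

0xA621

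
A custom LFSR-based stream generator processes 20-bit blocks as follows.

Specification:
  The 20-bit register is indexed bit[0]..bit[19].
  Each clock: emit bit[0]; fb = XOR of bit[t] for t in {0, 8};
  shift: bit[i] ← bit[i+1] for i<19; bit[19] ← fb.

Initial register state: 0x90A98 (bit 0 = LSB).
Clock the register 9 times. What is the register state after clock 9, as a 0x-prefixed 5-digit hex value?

0xC9485

reg_0 = 0x90A98
clock 1: out=0, reg = 0x4854C
clock 2: out=0, reg = 0xA42A6
clock 3: out=0, reg = 0x52153
clock 4: out=1, reg = 0x290A9
clock 5: out=1, reg = 0x94854
clock 6: out=0, reg = 0x4A42A
clock 7: out=0, reg = 0x25215
clock 8: out=1, reg = 0x9290A
clock 9: out=0, reg = 0xC9485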